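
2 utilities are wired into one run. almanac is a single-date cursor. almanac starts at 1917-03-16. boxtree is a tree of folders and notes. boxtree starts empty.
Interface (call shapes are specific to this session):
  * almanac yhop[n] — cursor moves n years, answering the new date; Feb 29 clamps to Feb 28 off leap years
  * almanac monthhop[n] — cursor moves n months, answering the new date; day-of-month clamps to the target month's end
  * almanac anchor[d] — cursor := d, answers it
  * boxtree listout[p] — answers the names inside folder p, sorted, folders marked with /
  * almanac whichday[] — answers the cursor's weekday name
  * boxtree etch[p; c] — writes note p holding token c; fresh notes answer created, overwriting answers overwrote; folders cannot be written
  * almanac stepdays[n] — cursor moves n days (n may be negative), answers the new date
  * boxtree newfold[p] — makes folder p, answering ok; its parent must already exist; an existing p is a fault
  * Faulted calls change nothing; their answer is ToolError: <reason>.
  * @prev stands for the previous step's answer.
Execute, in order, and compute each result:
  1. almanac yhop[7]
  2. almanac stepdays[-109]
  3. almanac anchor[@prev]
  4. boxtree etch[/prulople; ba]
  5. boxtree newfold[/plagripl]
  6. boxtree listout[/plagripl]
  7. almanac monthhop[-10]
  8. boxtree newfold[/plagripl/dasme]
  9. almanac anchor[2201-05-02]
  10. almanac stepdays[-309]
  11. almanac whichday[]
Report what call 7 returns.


Answer: 1923-01-28

Derivation:
Do: almanac yhop[n: 7]
See: 1924-03-16
Do: almanac stepdays[n: -109]
See: 1923-11-28
Do: almanac anchor[d: @prev]
See: 1923-11-28
Do: boxtree etch[p: /prulople; c: ba]
See: created
Do: boxtree newfold[p: /plagripl]
See: ok
Do: boxtree listout[p: /plagripl]
See: []
Do: almanac monthhop[n: -10]
See: 1923-01-28
Do: boxtree newfold[p: /plagripl/dasme]
See: ok
Do: almanac anchor[d: 2201-05-02]
See: 2201-05-02
Do: almanac stepdays[n: -309]
See: 2200-06-27
Do: almanac whichday[]
See: Friday


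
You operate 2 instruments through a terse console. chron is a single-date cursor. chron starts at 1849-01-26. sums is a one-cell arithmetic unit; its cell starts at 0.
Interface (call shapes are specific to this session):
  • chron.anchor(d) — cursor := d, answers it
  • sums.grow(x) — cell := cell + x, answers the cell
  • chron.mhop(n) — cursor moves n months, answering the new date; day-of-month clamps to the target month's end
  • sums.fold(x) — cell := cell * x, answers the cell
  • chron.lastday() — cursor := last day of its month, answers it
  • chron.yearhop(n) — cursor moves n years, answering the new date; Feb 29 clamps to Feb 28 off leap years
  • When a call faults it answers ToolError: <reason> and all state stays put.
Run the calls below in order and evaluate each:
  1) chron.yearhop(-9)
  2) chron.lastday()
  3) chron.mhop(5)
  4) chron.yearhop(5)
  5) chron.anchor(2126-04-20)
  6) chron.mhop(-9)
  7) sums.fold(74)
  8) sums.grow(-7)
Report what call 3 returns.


% yearhop(n=-9) : 1840-01-26
% lastday() : 1840-01-31
% mhop(n=5) : 1840-06-30
% yearhop(n=5) : 1845-06-30
% anchor(d=2126-04-20) : 2126-04-20
% mhop(n=-9) : 2125-07-20
% fold(x=74) : 0
% grow(x=-7) : -7

Answer: 1840-06-30


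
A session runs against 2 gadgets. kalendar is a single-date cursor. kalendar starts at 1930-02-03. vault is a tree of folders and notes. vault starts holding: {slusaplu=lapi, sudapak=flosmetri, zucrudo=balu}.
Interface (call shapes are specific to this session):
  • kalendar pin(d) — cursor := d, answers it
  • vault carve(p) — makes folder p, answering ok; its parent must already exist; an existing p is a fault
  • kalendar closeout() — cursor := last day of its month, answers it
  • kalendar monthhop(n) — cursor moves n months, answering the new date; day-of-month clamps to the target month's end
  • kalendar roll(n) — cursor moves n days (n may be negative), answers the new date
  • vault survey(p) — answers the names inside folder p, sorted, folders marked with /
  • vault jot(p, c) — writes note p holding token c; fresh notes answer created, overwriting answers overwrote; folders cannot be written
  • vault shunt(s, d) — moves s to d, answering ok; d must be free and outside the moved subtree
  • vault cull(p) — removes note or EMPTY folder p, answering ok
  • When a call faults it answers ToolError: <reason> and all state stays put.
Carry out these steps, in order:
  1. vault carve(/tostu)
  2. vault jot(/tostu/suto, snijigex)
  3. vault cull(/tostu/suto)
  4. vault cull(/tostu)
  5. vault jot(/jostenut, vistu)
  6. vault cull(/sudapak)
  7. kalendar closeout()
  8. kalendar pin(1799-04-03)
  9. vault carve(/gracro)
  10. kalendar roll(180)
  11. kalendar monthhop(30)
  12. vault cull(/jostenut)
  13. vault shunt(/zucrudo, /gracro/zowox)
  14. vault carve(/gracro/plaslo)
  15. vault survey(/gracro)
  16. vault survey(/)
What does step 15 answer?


// 1. vault carve(/tostu) == ok
// 2. vault jot(/tostu/suto, snijigex) == created
// 3. vault cull(/tostu/suto) == ok
// 4. vault cull(/tostu) == ok
// 5. vault jot(/jostenut, vistu) == created
// 6. vault cull(/sudapak) == ok
// 7. kalendar closeout() == 1930-02-28
// 8. kalendar pin(1799-04-03) == 1799-04-03
// 9. vault carve(/gracro) == ok
// 10. kalendar roll(180) == 1799-09-30
// 11. kalendar monthhop(30) == 1802-03-30
// 12. vault cull(/jostenut) == ok
// 13. vault shunt(/zucrudo, /gracro/zowox) == ok
// 14. vault carve(/gracro/plaslo) == ok
// 15. vault survey(/gracro) == [plaslo/, zowox]
// 16. vault survey(/) == [gracro/, slusaplu]

Answer: [plaslo/, zowox]


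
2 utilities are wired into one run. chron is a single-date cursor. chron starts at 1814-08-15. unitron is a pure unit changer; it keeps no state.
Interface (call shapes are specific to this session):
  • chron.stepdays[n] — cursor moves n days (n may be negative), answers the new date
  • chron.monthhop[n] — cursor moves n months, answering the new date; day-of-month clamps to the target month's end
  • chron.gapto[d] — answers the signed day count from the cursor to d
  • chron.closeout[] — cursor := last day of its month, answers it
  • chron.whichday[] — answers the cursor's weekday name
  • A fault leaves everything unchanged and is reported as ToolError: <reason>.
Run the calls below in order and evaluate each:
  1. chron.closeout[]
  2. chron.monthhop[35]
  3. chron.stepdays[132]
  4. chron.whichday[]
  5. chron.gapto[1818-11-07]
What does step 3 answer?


Now I run closeout, and get 1814-08-31.
I invoke monthhop passing n: 35: 1817-07-31.
Next I call stepdays passing n: 132, which returns 1817-12-10.
I invoke whichday, giving Wednesday.
Using gapto passing d: 1818-11-07, — result: 332.

Answer: 1817-12-10


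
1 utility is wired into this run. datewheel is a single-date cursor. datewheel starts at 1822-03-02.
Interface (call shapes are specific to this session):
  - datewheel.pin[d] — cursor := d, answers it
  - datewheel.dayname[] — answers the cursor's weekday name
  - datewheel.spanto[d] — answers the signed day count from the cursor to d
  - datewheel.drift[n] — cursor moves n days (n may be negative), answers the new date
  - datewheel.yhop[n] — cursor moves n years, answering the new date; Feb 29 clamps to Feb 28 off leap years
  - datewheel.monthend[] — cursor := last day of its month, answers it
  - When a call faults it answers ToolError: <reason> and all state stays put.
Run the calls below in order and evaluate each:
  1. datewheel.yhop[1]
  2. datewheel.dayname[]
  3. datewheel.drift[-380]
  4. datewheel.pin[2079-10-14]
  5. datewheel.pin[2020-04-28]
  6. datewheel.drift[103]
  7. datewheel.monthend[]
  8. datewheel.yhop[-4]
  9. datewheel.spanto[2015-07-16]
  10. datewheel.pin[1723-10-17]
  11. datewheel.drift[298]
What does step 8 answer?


Answer: 2016-08-31

Derivation:
Now I run yhop passing n→1, and observe 1823-03-02.
I invoke dayname(), — result: Sunday.
I use drift passing n→-380, giving 1822-02-15.
Now I run pin passing d→2079-10-14, which returns 2079-10-14.
Now I run pin passing d→2020-04-28, yielding 2020-04-28.
I call drift passing n→103, and see 2020-08-09.
I call monthend, and observe 2020-08-31.
I try yhop passing n→-4, and get 2016-08-31.
Now I run spanto passing d→2015-07-16, giving -412.
Next I call pin passing d→1723-10-17, — result: 1723-10-17.
I run drift passing n→298, yielding 1724-08-10.


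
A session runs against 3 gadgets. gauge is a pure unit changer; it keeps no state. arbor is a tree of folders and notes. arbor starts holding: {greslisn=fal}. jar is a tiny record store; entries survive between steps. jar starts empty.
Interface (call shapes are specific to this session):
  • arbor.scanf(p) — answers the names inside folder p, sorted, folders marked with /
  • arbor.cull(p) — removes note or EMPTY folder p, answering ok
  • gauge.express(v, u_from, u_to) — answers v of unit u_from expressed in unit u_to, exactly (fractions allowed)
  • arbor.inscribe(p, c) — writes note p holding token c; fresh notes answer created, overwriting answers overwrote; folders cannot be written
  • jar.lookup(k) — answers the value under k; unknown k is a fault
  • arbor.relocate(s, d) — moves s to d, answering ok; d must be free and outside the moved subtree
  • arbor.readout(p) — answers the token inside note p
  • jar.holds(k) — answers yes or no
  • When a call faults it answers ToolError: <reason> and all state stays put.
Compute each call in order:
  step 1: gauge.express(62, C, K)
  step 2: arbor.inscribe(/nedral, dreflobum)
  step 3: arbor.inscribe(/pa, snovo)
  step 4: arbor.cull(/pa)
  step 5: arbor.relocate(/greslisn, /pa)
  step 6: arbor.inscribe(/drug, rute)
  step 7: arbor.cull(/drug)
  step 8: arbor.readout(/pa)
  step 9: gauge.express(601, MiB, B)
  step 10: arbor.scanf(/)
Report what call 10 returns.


→ gauge.express(v→62, u_from→C, u_to→K)
← 6703/20
→ arbor.inscribe(p→/nedral, c→dreflobum)
← created
→ arbor.inscribe(p→/pa, c→snovo)
← created
→ arbor.cull(p→/pa)
← ok
→ arbor.relocate(s→/greslisn, d→/pa)
← ok
→ arbor.inscribe(p→/drug, c→rute)
← created
→ arbor.cull(p→/drug)
← ok
→ arbor.readout(p→/pa)
← fal
→ gauge.express(v→601, u_from→MiB, u_to→B)
← 630194176
→ arbor.scanf(p→/)
← [nedral, pa]

Answer: [nedral, pa]


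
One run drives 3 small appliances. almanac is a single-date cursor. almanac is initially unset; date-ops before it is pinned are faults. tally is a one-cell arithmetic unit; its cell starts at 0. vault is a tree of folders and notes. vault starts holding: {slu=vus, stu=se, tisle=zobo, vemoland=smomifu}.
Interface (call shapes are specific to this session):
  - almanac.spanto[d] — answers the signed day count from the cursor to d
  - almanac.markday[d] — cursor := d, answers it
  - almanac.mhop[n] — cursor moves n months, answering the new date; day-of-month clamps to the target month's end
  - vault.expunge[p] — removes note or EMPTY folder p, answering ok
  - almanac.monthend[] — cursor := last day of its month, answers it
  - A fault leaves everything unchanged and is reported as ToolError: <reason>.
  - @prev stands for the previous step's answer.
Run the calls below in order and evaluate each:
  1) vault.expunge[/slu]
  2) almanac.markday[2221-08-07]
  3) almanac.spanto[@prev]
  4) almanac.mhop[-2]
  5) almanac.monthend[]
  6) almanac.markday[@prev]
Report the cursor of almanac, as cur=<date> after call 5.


~$ vault.expunge p='/slu'
[out] ok
~$ almanac.markday d='2221-08-07'
[out] 2221-08-07
~$ almanac.spanto d='@prev'
[out] 0
~$ almanac.mhop n='-2'
[out] 2221-06-07
~$ almanac.monthend
[out] 2221-06-30
~$ almanac.markday d='@prev'
[out] 2221-06-30

Answer: cur=2221-06-30


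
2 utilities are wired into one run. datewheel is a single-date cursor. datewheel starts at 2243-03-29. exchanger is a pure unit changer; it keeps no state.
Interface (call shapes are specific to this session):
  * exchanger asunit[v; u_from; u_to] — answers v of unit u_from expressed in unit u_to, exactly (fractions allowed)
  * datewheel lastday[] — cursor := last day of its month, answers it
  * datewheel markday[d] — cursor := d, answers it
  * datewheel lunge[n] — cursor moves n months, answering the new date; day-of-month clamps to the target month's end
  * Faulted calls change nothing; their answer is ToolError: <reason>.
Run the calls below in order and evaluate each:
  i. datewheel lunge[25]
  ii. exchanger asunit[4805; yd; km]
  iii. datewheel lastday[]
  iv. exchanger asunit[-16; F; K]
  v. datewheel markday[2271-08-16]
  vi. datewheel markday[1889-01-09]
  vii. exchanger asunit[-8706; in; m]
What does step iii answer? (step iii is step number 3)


Answer: 2245-04-30

Derivation:
>> datewheel lunge(n=25)
<< 2245-04-29
>> exchanger asunit(v=4805, u_from=yd, u_to=km)
<< 1098423/250000
>> datewheel lastday()
<< 2245-04-30
>> exchanger asunit(v=-16, u_from=F, u_to=K)
<< 14789/60
>> datewheel markday(d=2271-08-16)
<< 2271-08-16
>> datewheel markday(d=1889-01-09)
<< 1889-01-09
>> exchanger asunit(v=-8706, u_from=in, u_to=m)
<< -552831/2500


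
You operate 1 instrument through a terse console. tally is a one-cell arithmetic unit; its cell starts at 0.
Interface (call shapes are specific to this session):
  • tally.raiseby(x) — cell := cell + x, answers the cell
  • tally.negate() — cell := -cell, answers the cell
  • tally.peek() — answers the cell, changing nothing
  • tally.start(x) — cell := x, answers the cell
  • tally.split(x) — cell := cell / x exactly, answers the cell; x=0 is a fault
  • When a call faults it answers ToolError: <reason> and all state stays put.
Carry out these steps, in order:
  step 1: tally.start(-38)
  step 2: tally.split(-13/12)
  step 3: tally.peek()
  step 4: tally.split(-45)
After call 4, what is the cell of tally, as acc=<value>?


>> tally.start(x=-38)
<< -38
>> tally.split(x=-13/12)
<< 456/13
>> tally.peek()
<< 456/13
>> tally.split(x=-45)
<< -152/195

Answer: acc=-152/195


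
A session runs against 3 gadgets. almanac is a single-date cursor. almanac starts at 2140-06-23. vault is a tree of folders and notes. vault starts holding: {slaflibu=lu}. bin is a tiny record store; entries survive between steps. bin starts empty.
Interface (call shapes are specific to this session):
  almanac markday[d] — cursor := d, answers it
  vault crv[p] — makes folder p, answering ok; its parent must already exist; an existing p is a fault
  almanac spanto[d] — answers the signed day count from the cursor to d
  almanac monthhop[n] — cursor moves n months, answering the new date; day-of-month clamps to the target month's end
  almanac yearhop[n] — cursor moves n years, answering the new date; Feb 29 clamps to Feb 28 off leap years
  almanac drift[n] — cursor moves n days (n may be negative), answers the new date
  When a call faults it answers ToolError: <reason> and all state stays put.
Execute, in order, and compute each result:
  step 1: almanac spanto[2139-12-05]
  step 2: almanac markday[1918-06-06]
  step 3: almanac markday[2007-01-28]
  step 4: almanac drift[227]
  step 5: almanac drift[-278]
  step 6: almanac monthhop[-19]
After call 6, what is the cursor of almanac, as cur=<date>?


Answer: cur=2005-05-08

Derivation:
→ almanac spanto(d→2139-12-05)
← -201
→ almanac markday(d→1918-06-06)
← 1918-06-06
→ almanac markday(d→2007-01-28)
← 2007-01-28
→ almanac drift(n→227)
← 2007-09-12
→ almanac drift(n→-278)
← 2006-12-08
→ almanac monthhop(n→-19)
← 2005-05-08


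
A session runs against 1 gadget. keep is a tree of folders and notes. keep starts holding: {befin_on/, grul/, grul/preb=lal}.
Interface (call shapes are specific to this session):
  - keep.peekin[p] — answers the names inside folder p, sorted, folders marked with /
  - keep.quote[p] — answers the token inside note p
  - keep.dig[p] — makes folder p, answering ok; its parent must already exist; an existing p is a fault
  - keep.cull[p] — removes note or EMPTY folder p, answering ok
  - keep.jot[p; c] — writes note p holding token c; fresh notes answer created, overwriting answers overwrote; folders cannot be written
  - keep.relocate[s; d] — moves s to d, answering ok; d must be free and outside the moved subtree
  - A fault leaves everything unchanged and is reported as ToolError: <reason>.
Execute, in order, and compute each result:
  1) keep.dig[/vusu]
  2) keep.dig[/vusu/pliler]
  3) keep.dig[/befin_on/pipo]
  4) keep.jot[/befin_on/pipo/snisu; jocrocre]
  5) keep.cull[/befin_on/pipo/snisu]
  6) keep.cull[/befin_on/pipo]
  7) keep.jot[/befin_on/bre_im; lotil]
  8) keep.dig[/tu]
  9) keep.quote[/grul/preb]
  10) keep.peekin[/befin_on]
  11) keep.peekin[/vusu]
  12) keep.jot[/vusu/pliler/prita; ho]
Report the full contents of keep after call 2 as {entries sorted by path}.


Answer: {befin_on/, grul/, grul/preb=lal, vusu/, vusu/pliler/}

Derivation:
~$ keep.dig p='/vusu'
= ok
~$ keep.dig p='/vusu/pliler'
= ok
~$ keep.dig p='/befin_on/pipo'
= ok
~$ keep.jot p='/befin_on/pipo/snisu' c='jocrocre'
= created
~$ keep.cull p='/befin_on/pipo/snisu'
= ok
~$ keep.cull p='/befin_on/pipo'
= ok
~$ keep.jot p='/befin_on/bre_im' c='lotil'
= created
~$ keep.dig p='/tu'
= ok
~$ keep.quote p='/grul/preb'
= lal
~$ keep.peekin p='/befin_on'
= [bre_im]
~$ keep.peekin p='/vusu'
= [pliler/]
~$ keep.jot p='/vusu/pliler/prita' c='ho'
= created


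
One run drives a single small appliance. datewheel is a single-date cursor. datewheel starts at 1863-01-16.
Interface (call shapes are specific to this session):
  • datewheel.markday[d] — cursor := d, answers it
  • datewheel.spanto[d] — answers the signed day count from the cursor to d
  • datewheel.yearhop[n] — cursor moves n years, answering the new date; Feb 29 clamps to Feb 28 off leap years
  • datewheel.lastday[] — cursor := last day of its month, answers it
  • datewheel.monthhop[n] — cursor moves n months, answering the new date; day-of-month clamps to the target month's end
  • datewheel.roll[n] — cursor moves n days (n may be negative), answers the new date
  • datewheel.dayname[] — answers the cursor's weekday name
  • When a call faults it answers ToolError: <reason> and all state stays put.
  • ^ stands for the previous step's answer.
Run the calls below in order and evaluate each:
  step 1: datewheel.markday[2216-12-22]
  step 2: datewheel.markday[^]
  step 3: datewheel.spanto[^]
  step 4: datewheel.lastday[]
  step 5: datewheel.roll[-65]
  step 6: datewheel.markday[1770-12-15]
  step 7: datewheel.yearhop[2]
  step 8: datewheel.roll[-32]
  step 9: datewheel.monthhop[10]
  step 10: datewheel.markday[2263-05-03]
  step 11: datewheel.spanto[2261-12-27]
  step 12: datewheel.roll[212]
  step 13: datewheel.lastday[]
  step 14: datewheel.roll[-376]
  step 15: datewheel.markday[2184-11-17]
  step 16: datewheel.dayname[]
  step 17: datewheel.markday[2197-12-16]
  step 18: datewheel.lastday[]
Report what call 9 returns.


→ datewheel.markday(2216-12-22)
← 2216-12-22
→ datewheel.markday(^)
← 2216-12-22
→ datewheel.spanto(^)
← 0
→ datewheel.lastday()
← 2216-12-31
→ datewheel.roll(-65)
← 2216-10-27
→ datewheel.markday(1770-12-15)
← 1770-12-15
→ datewheel.yearhop(2)
← 1772-12-15
→ datewheel.roll(-32)
← 1772-11-13
→ datewheel.monthhop(10)
← 1773-09-13
→ datewheel.markday(2263-05-03)
← 2263-05-03
→ datewheel.spanto(2261-12-27)
← -492
→ datewheel.roll(212)
← 2263-12-01
→ datewheel.lastday()
← 2263-12-31
→ datewheel.roll(-376)
← 2262-12-20
→ datewheel.markday(2184-11-17)
← 2184-11-17
→ datewheel.dayname()
← Wednesday
→ datewheel.markday(2197-12-16)
← 2197-12-16
→ datewheel.lastday()
← 2197-12-31

Answer: 1773-09-13


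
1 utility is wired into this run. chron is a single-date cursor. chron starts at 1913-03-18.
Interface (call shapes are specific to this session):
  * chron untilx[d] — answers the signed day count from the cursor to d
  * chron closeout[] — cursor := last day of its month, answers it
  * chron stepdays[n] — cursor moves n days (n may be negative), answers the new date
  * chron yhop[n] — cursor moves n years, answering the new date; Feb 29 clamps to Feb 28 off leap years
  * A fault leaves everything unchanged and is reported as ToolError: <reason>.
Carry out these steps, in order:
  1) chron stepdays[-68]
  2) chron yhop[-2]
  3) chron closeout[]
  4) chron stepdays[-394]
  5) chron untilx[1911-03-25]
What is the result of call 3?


Answer: 1911-01-31

Derivation:
Then chron stepdays with n→-68, yielding 1913-01-09.
Invoking chron yhop with n→-2, and see 1911-01-09.
Calling chron closeout, and get 1911-01-31.
I run chron stepdays with n→-394, and see 1910-01-02.
Then chron untilx with d→1911-03-25, yielding 447.


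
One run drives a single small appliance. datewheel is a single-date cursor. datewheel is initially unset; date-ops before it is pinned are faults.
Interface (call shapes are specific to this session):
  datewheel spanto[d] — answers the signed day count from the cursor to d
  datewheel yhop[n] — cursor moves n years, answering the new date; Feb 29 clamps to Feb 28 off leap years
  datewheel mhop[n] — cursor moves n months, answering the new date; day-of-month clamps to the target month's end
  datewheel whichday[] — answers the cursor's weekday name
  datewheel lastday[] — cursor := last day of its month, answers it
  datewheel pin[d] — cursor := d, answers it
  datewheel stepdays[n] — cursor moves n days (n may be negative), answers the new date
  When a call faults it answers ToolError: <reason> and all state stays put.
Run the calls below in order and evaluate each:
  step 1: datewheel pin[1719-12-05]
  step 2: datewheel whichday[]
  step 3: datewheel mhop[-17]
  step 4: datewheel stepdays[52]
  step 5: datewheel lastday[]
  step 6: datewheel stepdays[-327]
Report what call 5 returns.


·→ datewheel pin(d='1719-12-05')
·← 1719-12-05
·→ datewheel whichday()
·← Tuesday
·→ datewheel mhop(n='-17')
·← 1718-07-05
·→ datewheel stepdays(n='52')
·← 1718-08-26
·→ datewheel lastday()
·← 1718-08-31
·→ datewheel stepdays(n='-327')
·← 1717-10-08

Answer: 1718-08-31


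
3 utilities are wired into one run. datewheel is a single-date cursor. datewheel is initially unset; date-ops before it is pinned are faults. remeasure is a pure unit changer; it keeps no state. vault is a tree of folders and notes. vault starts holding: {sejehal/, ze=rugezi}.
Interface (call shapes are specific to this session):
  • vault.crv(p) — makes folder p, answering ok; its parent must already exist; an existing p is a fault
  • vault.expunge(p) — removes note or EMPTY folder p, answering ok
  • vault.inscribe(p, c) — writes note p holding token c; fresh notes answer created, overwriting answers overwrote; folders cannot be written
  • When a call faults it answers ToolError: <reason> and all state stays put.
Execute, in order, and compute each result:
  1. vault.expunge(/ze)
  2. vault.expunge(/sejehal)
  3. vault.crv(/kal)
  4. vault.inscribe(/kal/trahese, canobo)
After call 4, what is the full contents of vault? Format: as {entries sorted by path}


Answer: {kal/, kal/trahese=canobo}

Derivation:
-> vault.expunge(p→/ze)
<- ok
-> vault.expunge(p→/sejehal)
<- ok
-> vault.crv(p→/kal)
<- ok
-> vault.inscribe(p→/kal/trahese, c→canobo)
<- created


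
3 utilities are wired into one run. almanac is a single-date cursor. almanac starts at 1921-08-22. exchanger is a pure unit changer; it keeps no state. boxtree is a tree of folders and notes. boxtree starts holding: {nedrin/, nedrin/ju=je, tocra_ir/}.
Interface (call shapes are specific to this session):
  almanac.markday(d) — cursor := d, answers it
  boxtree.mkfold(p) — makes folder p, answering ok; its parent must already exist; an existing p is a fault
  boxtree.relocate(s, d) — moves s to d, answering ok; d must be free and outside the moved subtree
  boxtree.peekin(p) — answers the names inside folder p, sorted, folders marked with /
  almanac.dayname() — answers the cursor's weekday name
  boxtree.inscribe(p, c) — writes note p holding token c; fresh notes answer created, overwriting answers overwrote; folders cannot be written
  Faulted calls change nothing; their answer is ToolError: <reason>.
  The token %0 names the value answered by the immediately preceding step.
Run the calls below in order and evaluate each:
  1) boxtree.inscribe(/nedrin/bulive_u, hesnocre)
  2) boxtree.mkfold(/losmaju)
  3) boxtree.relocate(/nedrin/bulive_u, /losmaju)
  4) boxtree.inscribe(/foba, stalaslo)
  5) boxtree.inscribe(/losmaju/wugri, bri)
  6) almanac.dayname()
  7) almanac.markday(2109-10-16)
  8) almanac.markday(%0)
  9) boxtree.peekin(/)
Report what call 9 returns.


[in] boxtree.inscribe p→/nedrin/bulive_u c→hesnocre
= created
[in] boxtree.mkfold p→/losmaju
= ok
[in] boxtree.relocate s→/nedrin/bulive_u d→/losmaju
= ToolError: exists
[in] boxtree.inscribe p→/foba c→stalaslo
= created
[in] boxtree.inscribe p→/losmaju/wugri c→bri
= created
[in] almanac.dayname
= Monday
[in] almanac.markday d→2109-10-16
= 2109-10-16
[in] almanac.markday d→%0
= 2109-10-16
[in] boxtree.peekin p→/
= [foba, losmaju/, nedrin/, tocra_ir/]

Answer: [foba, losmaju/, nedrin/, tocra_ir/]


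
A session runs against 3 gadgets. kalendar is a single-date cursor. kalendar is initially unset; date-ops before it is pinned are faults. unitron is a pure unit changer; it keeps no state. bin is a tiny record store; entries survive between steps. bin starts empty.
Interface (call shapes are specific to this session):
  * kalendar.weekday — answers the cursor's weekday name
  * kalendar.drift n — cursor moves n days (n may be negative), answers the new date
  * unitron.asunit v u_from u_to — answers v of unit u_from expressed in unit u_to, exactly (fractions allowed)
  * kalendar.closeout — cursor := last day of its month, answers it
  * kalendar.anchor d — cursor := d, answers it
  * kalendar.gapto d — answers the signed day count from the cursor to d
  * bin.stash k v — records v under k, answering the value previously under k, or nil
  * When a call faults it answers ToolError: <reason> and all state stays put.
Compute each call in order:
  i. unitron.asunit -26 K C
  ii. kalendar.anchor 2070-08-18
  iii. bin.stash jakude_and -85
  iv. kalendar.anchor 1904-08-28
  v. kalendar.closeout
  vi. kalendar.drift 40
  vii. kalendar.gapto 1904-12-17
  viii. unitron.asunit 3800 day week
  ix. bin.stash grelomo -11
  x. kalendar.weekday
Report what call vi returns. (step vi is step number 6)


-> unitron.asunit(v='-26', u_from='K', u_to='C')
<- -5983/20
-> kalendar.anchor(d='2070-08-18')
<- 2070-08-18
-> bin.stash(k='jakude_and', v='-85')
<- nil
-> kalendar.anchor(d='1904-08-28')
<- 1904-08-28
-> kalendar.closeout()
<- 1904-08-31
-> kalendar.drift(n='40')
<- 1904-10-10
-> kalendar.gapto(d='1904-12-17')
<- 68
-> unitron.asunit(v='3800', u_from='day', u_to='week')
<- 3800/7
-> bin.stash(k='grelomo', v='-11')
<- nil
-> kalendar.weekday()
<- Monday

Answer: 1904-10-10


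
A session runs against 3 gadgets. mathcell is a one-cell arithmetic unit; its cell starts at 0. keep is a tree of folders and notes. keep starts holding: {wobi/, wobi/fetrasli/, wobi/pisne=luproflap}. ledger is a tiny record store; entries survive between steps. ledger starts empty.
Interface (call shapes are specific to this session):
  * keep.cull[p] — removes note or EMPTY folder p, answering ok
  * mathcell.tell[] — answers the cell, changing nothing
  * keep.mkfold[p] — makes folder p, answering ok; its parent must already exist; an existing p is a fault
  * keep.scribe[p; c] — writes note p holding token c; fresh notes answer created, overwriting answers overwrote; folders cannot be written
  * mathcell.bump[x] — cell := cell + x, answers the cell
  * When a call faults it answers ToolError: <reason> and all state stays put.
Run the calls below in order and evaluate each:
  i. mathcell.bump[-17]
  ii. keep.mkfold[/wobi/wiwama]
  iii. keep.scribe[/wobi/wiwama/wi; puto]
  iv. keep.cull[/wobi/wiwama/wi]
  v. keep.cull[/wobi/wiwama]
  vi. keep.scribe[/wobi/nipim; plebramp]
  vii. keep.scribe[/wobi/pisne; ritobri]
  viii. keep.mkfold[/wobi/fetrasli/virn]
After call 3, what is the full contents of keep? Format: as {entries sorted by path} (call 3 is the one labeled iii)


// 1. bump(x='-17') : -17
// 2. mkfold(p='/wobi/wiwama') : ok
// 3. scribe(p='/wobi/wiwama/wi', c='puto') : created
// 4. cull(p='/wobi/wiwama/wi') : ok
// 5. cull(p='/wobi/wiwama') : ok
// 6. scribe(p='/wobi/nipim', c='plebramp') : created
// 7. scribe(p='/wobi/pisne', c='ritobri') : overwrote
// 8. mkfold(p='/wobi/fetrasli/virn') : ok

Answer: {wobi/, wobi/fetrasli/, wobi/pisne=luproflap, wobi/wiwama/, wobi/wiwama/wi=puto}


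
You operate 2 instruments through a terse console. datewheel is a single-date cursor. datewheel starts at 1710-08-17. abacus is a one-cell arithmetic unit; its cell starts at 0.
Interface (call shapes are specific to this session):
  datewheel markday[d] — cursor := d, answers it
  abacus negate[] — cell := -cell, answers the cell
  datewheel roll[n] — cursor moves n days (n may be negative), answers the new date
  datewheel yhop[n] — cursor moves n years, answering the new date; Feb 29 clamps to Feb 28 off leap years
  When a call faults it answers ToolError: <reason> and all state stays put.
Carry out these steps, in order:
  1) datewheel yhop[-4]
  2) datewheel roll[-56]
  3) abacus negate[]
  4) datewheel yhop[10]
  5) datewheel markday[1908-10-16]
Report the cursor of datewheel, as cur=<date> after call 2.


Answer: cur=1706-06-22

Derivation:
Act: datewheel yhop[n→-4]
Obs: 1706-08-17
Act: datewheel roll[n→-56]
Obs: 1706-06-22
Act: abacus negate[]
Obs: 0
Act: datewheel yhop[n→10]
Obs: 1716-06-22
Act: datewheel markday[d→1908-10-16]
Obs: 1908-10-16


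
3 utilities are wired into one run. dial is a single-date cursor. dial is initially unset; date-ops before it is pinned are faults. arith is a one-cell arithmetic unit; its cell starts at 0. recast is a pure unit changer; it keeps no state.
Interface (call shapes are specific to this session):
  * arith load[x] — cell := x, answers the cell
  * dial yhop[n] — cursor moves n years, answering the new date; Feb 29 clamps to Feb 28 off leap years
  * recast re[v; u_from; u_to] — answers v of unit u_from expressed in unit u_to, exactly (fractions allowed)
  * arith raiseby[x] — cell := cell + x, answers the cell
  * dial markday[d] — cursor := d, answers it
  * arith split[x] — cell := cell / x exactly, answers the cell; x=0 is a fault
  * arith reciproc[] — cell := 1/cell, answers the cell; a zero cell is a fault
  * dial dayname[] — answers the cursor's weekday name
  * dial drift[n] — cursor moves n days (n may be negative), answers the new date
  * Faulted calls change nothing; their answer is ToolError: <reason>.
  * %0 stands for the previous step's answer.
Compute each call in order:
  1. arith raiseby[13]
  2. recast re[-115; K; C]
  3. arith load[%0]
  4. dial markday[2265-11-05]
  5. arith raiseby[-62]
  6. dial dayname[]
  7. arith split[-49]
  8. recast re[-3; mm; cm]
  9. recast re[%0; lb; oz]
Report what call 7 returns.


Answer: 9003/980

Derivation:
·→ arith raiseby(13)
·← 13
·→ recast re(-115, K, C)
·← -7763/20
·→ arith load(%0)
·← -7763/20
·→ dial markday(2265-11-05)
·← 2265-11-05
·→ arith raiseby(-62)
·← -9003/20
·→ dial dayname()
·← Sunday
·→ arith split(-49)
·← 9003/980
·→ recast re(-3, mm, cm)
·← -3/10
·→ recast re(%0, lb, oz)
·← -24/5


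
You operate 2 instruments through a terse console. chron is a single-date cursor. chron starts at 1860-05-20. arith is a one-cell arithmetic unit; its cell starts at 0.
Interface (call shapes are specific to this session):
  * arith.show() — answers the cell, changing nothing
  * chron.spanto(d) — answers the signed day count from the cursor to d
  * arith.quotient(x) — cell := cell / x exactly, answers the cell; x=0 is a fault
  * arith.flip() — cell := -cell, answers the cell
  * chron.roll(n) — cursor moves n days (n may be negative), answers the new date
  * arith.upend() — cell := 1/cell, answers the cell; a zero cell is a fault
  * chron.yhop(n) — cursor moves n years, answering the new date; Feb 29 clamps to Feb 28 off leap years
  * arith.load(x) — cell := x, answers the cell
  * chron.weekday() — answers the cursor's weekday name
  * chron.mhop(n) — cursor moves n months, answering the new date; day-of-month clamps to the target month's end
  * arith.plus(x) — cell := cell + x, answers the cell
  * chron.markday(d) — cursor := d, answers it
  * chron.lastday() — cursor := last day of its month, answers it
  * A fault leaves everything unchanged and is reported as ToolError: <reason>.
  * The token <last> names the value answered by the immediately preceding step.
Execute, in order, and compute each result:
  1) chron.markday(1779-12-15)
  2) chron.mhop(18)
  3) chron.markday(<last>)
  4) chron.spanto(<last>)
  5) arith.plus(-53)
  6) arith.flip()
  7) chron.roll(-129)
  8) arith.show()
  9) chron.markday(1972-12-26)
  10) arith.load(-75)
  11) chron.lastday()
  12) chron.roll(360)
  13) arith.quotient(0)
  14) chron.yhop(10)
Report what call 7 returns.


Answer: 1781-02-06

Derivation:
I invoke markday with d=1779-12-15: 1779-12-15.
I call mhop with n=18, and observe 1781-06-15.
Invoking markday with d=<last>, which returns 1781-06-15.
Now I run spanto with d=<last>, → 0.
Invoking plus with x=-53, — result: -53.
I invoke flip(), — result: 53.
I call roll with n=-129, and observe 1781-02-06.
Using show(), → 53.
Next I call markday with d=1972-12-26, — result: 1972-12-26.
Calling load with x=-75, and observe -75.
I invoke lastday(): 1972-12-31.
I run roll with n=360, yielding 1973-12-26.
I invoke quotient with x=0, and see ToolError: division by zero.
Next I call yhop with n=10, and see 1983-12-26.


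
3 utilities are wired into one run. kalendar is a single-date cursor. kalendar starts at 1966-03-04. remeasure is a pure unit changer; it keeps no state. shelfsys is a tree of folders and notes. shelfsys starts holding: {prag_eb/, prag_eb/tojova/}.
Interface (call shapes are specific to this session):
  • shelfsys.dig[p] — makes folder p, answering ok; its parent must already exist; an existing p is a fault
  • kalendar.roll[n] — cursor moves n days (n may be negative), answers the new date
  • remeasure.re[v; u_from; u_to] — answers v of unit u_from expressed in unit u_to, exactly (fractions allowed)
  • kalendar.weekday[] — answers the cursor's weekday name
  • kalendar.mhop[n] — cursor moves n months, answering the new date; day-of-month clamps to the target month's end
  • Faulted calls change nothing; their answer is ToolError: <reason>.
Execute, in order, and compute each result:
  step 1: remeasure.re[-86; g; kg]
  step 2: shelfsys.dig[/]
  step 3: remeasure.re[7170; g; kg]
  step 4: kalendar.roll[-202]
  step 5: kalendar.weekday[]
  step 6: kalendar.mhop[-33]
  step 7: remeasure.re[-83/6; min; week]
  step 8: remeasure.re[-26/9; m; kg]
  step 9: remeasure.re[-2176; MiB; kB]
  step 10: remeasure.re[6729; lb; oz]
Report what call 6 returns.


Answer: 1962-11-14

Derivation:
Next I call remeasure.re on v=-86, u_from=g, u_to=kg, → -43/500.
Next I call shelfsys.dig on p=/, → ToolError: exists.
I try remeasure.re on v=7170, u_from=g, u_to=kg: 717/100.
Then kalendar.roll on n=-202, yielding 1965-08-14.
Now I run kalendar.weekday(), which returns Saturday.
I run kalendar.mhop on n=-33, and get 1962-11-14.
Using remeasure.re on v=-83/6, u_from=min, u_to=week: -83/60480.
Invoking remeasure.re on v=-26/9, u_from=m, u_to=kg: ToolError: incompatible units.
Next I call remeasure.re on v=-2176, u_from=MiB, u_to=kB, which returns -285212672/125.
Then remeasure.re on v=6729, u_from=lb, u_to=oz, — result: 107664.


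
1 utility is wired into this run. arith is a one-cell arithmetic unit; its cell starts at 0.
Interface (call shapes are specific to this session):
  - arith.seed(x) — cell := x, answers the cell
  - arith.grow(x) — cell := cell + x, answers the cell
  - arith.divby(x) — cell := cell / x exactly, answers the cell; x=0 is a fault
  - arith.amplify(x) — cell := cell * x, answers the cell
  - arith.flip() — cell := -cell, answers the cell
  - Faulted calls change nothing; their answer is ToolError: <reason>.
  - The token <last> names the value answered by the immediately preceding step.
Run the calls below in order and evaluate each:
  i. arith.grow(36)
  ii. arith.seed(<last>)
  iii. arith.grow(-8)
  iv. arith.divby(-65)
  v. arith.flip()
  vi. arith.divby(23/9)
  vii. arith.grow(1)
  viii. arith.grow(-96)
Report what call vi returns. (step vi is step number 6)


// arith.grow(36) ~> 36
// arith.seed(<last>) ~> 36
// arith.grow(-8) ~> 28
// arith.divby(-65) ~> -28/65
// arith.flip() ~> 28/65
// arith.divby(23/9) ~> 252/1495
// arith.grow(1) ~> 1747/1495
// arith.grow(-96) ~> -141773/1495

Answer: 252/1495


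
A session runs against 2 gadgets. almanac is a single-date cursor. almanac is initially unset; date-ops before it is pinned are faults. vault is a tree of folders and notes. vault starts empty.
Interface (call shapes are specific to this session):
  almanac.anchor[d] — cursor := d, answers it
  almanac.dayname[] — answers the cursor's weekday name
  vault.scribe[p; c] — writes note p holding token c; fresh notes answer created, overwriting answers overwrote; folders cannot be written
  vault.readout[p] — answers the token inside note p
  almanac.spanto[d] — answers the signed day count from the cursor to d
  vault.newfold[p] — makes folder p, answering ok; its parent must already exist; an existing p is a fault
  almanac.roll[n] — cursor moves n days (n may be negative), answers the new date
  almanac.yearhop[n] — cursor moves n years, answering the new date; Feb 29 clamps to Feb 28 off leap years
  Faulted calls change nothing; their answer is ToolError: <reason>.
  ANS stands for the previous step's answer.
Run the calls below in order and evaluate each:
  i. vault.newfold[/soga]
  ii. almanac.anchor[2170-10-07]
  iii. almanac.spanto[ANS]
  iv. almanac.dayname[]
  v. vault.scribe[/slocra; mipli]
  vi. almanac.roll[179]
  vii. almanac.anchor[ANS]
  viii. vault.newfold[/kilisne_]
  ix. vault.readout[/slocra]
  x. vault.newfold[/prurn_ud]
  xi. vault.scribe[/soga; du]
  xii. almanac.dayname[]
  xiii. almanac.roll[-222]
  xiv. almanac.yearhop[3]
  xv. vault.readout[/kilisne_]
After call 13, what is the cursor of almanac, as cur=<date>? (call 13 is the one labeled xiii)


-> vault.newfold(/soga)
<- ok
-> almanac.anchor(2170-10-07)
<- 2170-10-07
-> almanac.spanto(ANS)
<- 0
-> almanac.dayname()
<- Sunday
-> vault.scribe(/slocra, mipli)
<- created
-> almanac.roll(179)
<- 2171-04-04
-> almanac.anchor(ANS)
<- 2171-04-04
-> vault.newfold(/kilisne_)
<- ok
-> vault.readout(/slocra)
<- mipli
-> vault.newfold(/prurn_ud)
<- ok
-> vault.scribe(/soga, du)
<- ToolError: is a directory
-> almanac.dayname()
<- Thursday
-> almanac.roll(-222)
<- 2170-08-25
-> almanac.yearhop(3)
<- 2173-08-25
-> vault.readout(/kilisne_)
<- ToolError: is a directory

Answer: cur=2170-08-25


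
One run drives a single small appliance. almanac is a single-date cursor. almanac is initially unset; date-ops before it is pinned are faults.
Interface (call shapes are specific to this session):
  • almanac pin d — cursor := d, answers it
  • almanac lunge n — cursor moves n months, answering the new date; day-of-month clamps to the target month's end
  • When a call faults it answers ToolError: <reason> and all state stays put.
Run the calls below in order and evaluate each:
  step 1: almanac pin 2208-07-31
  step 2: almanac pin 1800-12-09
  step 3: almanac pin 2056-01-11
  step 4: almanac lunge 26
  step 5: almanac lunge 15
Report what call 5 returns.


~$ almanac pin 2208-07-31
:: 2208-07-31
~$ almanac pin 1800-12-09
:: 1800-12-09
~$ almanac pin 2056-01-11
:: 2056-01-11
~$ almanac lunge 26
:: 2058-03-11
~$ almanac lunge 15
:: 2059-06-11

Answer: 2059-06-11


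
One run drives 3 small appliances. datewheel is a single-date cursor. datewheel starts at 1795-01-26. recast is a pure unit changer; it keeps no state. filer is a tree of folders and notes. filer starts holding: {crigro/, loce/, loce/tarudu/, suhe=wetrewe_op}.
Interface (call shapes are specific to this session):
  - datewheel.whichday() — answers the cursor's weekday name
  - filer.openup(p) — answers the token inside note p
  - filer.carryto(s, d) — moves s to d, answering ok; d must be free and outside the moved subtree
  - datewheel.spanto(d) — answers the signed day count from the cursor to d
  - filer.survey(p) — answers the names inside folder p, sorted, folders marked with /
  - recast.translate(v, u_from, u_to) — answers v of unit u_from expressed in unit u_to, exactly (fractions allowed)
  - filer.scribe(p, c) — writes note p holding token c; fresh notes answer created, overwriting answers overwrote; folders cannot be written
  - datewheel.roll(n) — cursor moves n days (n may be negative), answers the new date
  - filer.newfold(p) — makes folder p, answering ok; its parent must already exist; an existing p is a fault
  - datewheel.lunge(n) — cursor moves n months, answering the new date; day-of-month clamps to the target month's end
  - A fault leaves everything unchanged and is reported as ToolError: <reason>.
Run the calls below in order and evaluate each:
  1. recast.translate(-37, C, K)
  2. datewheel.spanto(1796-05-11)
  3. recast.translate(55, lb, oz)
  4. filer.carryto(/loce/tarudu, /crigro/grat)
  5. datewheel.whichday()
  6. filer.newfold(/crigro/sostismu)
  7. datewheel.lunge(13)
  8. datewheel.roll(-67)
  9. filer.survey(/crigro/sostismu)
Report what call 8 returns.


$ recast.translate v: -37 u_from: C u_to: K
:: 4723/20
$ datewheel.spanto d: 1796-05-11
:: 471
$ recast.translate v: 55 u_from: lb u_to: oz
:: 880
$ filer.carryto s: /loce/tarudu d: /crigro/grat
:: ok
$ datewheel.whichday
:: Monday
$ filer.newfold p: /crigro/sostismu
:: ok
$ datewheel.lunge n: 13
:: 1796-02-26
$ datewheel.roll n: -67
:: 1795-12-21
$ filer.survey p: /crigro/sostismu
:: []

Answer: 1795-12-21
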